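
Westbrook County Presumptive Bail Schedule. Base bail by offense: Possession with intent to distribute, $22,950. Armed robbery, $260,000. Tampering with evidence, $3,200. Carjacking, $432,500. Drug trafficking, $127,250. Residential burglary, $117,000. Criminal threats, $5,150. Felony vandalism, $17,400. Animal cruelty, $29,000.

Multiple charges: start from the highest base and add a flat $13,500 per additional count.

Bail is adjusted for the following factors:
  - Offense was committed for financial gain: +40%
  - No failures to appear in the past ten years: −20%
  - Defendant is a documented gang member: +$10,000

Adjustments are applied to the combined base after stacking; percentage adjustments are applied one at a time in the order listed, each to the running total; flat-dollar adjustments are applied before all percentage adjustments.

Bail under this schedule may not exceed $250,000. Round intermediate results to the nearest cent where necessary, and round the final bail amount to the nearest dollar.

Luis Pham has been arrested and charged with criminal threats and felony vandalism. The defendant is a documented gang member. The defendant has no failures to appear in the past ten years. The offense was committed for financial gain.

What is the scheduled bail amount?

$45,808

Base amounts from the schedule: criminal threats $5,150; felony vandalism $17,400.
Stacking rule: highest base plus $13,500 per additional charge. Highest is felony vandalism at $17,400; 1 additional charge → +$13,500. Combined base = $30,900.
Defendant is a documented gang member (+$10,000 flat): $30,900 + $10,000 = $40,900.
Offense was committed for financial gain (+40%): $40,900 × 1.4 = $57,260.
No failures to appear in the past ten years (−20%): $57,260 × 0.8 = $45,808.
$45,808 is within the $250,000 maximum.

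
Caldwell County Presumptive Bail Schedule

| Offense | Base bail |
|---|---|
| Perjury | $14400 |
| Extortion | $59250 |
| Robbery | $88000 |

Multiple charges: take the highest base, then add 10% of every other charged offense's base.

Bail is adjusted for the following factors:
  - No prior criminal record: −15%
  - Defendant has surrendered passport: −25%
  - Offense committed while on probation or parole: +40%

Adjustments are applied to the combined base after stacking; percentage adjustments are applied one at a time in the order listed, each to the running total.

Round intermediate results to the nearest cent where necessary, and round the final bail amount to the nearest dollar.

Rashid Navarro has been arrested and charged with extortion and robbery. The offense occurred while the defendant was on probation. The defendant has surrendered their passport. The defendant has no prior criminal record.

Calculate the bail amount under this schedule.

$83828

Base amounts from the schedule: extortion $59250; robbery $88000.
Stacking rule: highest base plus 10% of each additional charge. Highest is robbery at $88000. Additional: $59250 × 10% = $5925. Combined base = $88000 + $5925 = $93925.
No prior criminal record (−15%): $93925 × 0.85 = $79836.25.
Defendant has surrendered passport (−25%): $79836.25 × 0.75 = $59877.19.
Offense committed while on probation or parole (+40%): $59877.19 × 1.4 = $83828.07.
Rounded to the nearest dollar: $83828.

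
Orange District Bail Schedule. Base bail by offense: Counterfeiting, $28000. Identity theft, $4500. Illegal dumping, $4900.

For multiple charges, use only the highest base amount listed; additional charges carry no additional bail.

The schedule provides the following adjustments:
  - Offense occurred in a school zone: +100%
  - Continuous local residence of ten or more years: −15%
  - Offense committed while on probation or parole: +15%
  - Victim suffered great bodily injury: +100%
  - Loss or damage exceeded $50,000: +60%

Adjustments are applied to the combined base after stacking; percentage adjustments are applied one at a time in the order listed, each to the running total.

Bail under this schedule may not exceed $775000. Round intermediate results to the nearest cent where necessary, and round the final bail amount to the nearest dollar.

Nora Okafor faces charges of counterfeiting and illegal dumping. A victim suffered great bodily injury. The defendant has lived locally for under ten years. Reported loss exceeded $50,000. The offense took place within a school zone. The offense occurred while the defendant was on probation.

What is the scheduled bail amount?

$206080

Base amounts from the schedule: counterfeiting $28000; illegal dumping $4900.
Stacking rule: use the highest base only. Highest is counterfeiting at $28000. Combined base = $28000.
Offense occurred in a school zone (+100%): $28000 × 2 = $56000.
Offense committed while on probation or parole (+15%): $56000 × 1.15 = $64400.
Victim suffered great bodily injury (+100%): $64400 × 2 = $128800.
Loss or damage exceeded $50,000 (+60%): $128800 × 1.6 = $206080.
$206080 is within the $775000 maximum.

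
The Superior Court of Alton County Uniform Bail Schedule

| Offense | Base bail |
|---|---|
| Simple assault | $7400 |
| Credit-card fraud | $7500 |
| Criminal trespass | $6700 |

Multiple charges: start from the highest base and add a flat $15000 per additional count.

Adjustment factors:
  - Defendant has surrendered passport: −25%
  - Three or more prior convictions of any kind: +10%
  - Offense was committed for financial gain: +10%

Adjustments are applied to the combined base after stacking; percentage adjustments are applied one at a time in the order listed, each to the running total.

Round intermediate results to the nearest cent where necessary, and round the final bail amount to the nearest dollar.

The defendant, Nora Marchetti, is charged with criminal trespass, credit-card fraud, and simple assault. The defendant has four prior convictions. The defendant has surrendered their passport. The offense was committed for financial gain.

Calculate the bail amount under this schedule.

$34031

Base amounts from the schedule: criminal trespass $6700; credit-card fraud $7500; simple assault $7400.
Stacking rule: highest base plus $15000 per additional charge. Highest is credit-card fraud at $7500; 2 additional charges → +$30000. Combined base = $37500.
Defendant has surrendered passport (−25%): $37500 × 0.75 = $28125.
Three or more prior convictions of any kind (+10%): $28125 × 1.1 = $30937.50.
Offense was committed for financial gain (+10%): $30937.50 × 1.1 = $34031.25.
Rounded to the nearest dollar: $34031.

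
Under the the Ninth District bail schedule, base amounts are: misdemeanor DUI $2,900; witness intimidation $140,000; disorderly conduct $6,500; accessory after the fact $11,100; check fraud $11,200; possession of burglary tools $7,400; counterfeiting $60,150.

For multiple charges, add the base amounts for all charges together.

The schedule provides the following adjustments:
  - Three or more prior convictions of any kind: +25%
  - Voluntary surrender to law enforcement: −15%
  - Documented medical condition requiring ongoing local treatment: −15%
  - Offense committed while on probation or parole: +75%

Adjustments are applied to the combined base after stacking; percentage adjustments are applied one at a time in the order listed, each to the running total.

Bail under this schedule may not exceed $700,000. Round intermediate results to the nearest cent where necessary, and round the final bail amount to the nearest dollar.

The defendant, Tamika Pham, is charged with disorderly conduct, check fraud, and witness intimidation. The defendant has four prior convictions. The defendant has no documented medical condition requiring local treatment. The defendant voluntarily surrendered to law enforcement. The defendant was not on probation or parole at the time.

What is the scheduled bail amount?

$167,556

Base amounts from the schedule: disorderly conduct $6,500; check fraud $11,200; witness intimidation $140,000.
Stacking rule: sum of all bases. $6,500 + $11,200 + $140,000 = $157,700.
Three or more prior convictions of any kind (+25%): $157,700 × 1.25 = $197,125.
Voluntary surrender to law enforcement (−15%): $197,125 × 0.85 = $167,556.25.
$167,556.25 is within the $700,000 maximum.
Rounded to the nearest dollar: $167,556.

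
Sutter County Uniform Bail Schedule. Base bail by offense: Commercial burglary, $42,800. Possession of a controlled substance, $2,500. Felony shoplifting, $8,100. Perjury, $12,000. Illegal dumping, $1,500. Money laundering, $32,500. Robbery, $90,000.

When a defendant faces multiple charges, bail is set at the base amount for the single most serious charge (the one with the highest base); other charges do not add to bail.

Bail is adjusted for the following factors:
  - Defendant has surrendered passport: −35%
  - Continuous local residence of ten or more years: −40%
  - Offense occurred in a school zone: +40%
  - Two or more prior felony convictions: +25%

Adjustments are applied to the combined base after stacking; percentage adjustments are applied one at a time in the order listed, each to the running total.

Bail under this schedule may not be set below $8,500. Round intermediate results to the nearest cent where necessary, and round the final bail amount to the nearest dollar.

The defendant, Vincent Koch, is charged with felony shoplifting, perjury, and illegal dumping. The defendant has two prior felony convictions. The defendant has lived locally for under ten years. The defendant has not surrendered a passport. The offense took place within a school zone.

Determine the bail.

$21,000

Base amounts from the schedule: felony shoplifting $8,100; perjury $12,000; illegal dumping $1,500.
Stacking rule: use the highest base only. Highest is perjury at $12,000. Combined base = $12,000.
Offense occurred in a school zone (+40%): $12,000 × 1.4 = $16,800.
Two or more prior felony convictions (+25%): $16,800 × 1.25 = $21,000.
$21,000 is at or above the $8,500 minimum.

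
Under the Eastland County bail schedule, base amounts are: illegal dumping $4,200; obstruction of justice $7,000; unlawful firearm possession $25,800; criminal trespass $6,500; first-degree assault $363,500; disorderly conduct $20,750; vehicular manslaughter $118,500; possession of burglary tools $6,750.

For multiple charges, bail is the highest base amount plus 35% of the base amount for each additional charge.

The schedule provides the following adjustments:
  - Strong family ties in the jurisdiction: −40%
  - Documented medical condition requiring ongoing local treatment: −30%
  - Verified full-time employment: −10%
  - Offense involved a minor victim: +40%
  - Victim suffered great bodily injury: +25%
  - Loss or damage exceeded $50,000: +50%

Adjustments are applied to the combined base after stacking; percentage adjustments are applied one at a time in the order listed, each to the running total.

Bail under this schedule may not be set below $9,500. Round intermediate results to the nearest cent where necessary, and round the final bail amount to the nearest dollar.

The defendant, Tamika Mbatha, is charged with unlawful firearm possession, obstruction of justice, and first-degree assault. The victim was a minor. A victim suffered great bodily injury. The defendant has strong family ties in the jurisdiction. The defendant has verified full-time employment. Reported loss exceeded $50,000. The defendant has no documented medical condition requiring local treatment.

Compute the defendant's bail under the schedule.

Base amounts from the schedule: unlawful firearm possession $25,800; obstruction of justice $7,000; first-degree assault $363,500.
Stacking rule: highest base plus 35% of each additional charge. Highest is first-degree assault at $363,500. Additional: $25,800 × 35% = $9,030; $7,000 × 35% = $2,450. Combined base = $363,500 + $11,480 = $374,980.
Strong family ties in the jurisdiction (−40%): $374,980 × 0.6 = $224,988.
Verified full-time employment (−10%): $224,988 × 0.9 = $202,489.20.
Offense involved a minor victim (+40%): $202,489.20 × 1.4 = $283,484.88.
Victim suffered great bodily injury (+25%): $283,484.88 × 1.25 = $354,356.10.
Loss or damage exceeded $50,000 (+50%): $354,356.10 × 1.5 = $531,534.15.
$531,534.15 is at or above the $9,500 minimum.
Rounded to the nearest dollar: $531,534.

$531,534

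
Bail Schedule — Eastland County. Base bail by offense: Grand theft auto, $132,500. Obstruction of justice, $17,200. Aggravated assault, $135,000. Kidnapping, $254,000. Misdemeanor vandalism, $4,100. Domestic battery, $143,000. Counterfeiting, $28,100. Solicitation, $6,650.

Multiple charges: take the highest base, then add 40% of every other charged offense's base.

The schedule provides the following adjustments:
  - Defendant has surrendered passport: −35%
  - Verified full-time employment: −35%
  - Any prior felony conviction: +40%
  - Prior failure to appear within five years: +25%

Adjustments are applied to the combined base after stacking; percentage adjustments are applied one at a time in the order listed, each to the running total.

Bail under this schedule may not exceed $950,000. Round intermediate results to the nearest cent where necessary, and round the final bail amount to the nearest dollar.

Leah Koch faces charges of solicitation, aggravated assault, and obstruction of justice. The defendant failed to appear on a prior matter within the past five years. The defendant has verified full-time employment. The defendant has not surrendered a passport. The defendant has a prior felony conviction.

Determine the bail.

$164,414

Base amounts from the schedule: solicitation $6,650; aggravated assault $135,000; obstruction of justice $17,200.
Stacking rule: highest base plus 40% of each additional charge. Highest is aggravated assault at $135,000. Additional: $6,650 × 40% = $2,660; $17,200 × 40% = $6,880. Combined base = $135,000 + $9,540 = $144,540.
Verified full-time employment (−35%): $144,540 × 0.65 = $93,951.
Any prior felony conviction (+40%): $93,951 × 1.4 = $131,531.40.
Prior failure to appear within five years (+25%): $131,531.40 × 1.25 = $164,414.25.
$164,414.25 is within the $950,000 maximum.
Rounded to the nearest dollar: $164,414.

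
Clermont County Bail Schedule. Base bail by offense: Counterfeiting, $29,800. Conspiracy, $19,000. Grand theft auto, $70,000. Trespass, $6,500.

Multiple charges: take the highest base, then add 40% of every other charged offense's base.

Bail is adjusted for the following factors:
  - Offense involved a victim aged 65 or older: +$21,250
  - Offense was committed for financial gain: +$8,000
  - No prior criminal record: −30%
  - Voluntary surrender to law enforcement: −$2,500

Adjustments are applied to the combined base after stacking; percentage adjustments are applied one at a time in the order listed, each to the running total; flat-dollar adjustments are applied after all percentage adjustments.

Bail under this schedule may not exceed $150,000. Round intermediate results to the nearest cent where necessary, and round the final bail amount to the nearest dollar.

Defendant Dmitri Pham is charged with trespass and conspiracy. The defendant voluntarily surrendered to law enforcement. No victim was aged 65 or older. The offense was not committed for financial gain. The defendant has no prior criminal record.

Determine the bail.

Base amounts from the schedule: trespass $6,500; conspiracy $19,000.
Stacking rule: highest base plus 40% of each additional charge. Highest is conspiracy at $19,000. Additional: $6,500 × 40% = $2,600. Combined base = $19,000 + $2,600 = $21,600.
No prior criminal record (−30%): $21,600 × 0.7 = $15,120.
Voluntary surrender to law enforcement (−$2,500 flat): $15,120 − $2,500 = $12,620.
$12,620 is within the $150,000 maximum.

$12,620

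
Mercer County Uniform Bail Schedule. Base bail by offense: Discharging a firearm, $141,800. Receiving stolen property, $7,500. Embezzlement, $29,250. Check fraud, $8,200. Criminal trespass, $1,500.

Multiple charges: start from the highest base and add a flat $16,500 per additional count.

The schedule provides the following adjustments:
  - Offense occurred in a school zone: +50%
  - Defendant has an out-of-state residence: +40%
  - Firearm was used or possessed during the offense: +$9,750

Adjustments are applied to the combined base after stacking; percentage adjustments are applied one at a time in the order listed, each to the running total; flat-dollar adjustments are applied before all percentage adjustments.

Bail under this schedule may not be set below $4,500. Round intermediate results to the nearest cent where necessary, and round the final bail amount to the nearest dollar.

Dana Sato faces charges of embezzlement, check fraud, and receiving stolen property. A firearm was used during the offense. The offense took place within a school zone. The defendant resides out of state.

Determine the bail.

$151,200

Base amounts from the schedule: embezzlement $29,250; check fraud $8,200; receiving stolen property $7,500.
Stacking rule: highest base plus $16,500 per additional charge. Highest is embezzlement at $29,250; 2 additional charges → +$33,000. Combined base = $62,250.
Firearm was used or possessed during the offense (+$9,750 flat): $62,250 + $9,750 = $72,000.
Offense occurred in a school zone (+50%): $72,000 × 1.5 = $108,000.
Defendant has an out-of-state residence (+40%): $108,000 × 1.4 = $151,200.
$151,200 is at or above the $4,500 minimum.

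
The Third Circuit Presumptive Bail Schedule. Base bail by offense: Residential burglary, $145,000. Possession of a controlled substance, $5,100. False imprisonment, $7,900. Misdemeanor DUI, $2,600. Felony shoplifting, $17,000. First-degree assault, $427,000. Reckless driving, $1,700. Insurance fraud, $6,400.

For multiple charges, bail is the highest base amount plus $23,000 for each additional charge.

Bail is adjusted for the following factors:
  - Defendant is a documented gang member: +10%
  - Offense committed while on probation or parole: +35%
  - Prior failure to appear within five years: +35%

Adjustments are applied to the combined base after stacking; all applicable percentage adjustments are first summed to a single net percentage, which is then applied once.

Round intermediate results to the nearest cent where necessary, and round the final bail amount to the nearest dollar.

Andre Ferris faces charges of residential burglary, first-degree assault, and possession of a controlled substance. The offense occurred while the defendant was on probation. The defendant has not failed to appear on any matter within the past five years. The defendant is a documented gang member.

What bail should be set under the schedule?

Base amounts from the schedule: residential burglary $145,000; first-degree assault $427,000; possession of a controlled substance $5,100.
Stacking rule: highest base plus $23,000 per additional charge. Highest is first-degree assault at $427,000; 2 additional charges → +$46,000. Combined base = $473,000.
Net percentage adjustment: +10% +35% = +45%. $473,000 × 1.45 = $685,850.

$685,850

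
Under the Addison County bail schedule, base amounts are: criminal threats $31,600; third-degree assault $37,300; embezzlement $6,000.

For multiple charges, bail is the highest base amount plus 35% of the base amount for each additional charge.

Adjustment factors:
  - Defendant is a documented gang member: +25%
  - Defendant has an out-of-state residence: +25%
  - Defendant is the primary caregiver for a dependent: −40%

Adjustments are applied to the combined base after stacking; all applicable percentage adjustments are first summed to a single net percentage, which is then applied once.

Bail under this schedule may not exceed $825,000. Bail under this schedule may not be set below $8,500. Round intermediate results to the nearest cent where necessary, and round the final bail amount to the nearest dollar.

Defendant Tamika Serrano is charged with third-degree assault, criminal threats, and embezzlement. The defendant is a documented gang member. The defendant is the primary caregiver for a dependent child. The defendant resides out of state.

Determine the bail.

Base amounts from the schedule: third-degree assault $37,300; criminal threats $31,600; embezzlement $6,000.
Stacking rule: highest base plus 35% of each additional charge. Highest is third-degree assault at $37,300. Additional: $31,600 × 35% = $11,060; $6,000 × 35% = $2,100. Combined base = $37,300 + $13,160 = $50,460.
Net percentage adjustment: +25% +25% −40% = +10%. $50,460 × 1.1 = $55,506.
$55,506 is within the $825,000 maximum.
$55,506 is at or above the $8,500 minimum.

$55,506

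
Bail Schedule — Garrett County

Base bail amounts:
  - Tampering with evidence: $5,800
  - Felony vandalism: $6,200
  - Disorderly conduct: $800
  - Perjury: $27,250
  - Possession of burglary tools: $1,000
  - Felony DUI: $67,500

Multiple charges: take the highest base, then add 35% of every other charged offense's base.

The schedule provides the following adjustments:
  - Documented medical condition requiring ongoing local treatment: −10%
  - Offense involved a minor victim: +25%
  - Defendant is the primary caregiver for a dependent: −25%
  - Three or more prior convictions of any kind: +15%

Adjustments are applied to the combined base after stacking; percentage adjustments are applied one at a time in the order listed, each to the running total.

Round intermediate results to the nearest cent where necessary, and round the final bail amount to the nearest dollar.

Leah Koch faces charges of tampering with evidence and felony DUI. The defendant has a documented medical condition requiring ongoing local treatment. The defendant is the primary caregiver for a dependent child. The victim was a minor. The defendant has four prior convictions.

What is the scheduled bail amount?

Base amounts from the schedule: tampering with evidence $5,800; felony DUI $67,500.
Stacking rule: highest base plus 35% of each additional charge. Highest is felony DUI at $67,500. Additional: $5,800 × 35% = $2,030. Combined base = $67,500 + $2,030 = $69,530.
Documented medical condition requiring ongoing local treatment (−10%): $69,530 × 0.9 = $62,577.
Offense involved a minor victim (+25%): $62,577 × 1.25 = $78,221.25.
Defendant is the primary caregiver for a dependent (−25%): $78,221.25 × 0.75 = $58,665.94.
Three or more prior convictions of any kind (+15%): $58,665.94 × 1.15 = $67,465.83.
Rounded to the nearest dollar: $67,466.

$67,466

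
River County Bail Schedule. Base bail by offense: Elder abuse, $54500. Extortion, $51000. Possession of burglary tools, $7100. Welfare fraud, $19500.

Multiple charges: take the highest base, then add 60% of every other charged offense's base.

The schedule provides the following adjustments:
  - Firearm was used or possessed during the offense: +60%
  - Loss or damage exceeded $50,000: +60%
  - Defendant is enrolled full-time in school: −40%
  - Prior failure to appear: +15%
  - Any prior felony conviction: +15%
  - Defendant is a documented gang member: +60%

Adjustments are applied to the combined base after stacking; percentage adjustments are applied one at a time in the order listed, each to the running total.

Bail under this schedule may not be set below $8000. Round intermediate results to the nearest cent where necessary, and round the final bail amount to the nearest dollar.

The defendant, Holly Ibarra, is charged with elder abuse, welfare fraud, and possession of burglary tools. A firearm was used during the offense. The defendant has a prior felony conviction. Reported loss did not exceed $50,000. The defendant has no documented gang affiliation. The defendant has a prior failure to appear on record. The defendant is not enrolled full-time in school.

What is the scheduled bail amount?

$149093

Base amounts from the schedule: elder abuse $54500; welfare fraud $19500; possession of burglary tools $7100.
Stacking rule: highest base plus 60% of each additional charge. Highest is elder abuse at $54500. Additional: $19500 × 60% = $11700; $7100 × 60% = $4260. Combined base = $54500 + $15960 = $70460.
Firearm was used or possessed during the offense (+60%): $70460 × 1.6 = $112736.
Prior failure to appear (+15%): $112736 × 1.15 = $129646.40.
Any prior felony conviction (+15%): $129646.40 × 1.15 = $149093.36.
$149093.36 is at or above the $8000 minimum.
Rounded to the nearest dollar: $149093.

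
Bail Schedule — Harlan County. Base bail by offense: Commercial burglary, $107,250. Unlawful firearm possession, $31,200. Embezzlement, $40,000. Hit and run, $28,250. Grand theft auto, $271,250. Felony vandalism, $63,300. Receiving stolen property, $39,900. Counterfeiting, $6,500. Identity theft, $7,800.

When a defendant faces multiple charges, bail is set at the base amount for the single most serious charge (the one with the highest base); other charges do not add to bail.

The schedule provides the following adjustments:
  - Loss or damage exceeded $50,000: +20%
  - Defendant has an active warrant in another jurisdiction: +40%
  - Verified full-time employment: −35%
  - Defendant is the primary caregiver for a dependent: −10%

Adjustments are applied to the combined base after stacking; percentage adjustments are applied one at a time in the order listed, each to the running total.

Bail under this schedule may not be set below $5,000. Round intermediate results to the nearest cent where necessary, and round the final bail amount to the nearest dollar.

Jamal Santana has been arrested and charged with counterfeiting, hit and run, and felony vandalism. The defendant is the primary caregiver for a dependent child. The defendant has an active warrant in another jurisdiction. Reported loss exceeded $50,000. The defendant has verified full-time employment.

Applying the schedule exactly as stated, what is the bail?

Base amounts from the schedule: counterfeiting $6,500; hit and run $28,250; felony vandalism $63,300.
Stacking rule: use the highest base only. Highest is felony vandalism at $63,300. Combined base = $63,300.
Loss or damage exceeded $50,000 (+20%): $63,300 × 1.2 = $75,960.
Defendant has an active warrant in another jurisdiction (+40%): $75,960 × 1.4 = $106,344.
Verified full-time employment (−35%): $106,344 × 0.65 = $69,123.60.
Defendant is the primary caregiver for a dependent (−10%): $69,123.60 × 0.9 = $62,211.24.
$62,211.24 is at or above the $5,000 minimum.
Rounded to the nearest dollar: $62,211.

$62,211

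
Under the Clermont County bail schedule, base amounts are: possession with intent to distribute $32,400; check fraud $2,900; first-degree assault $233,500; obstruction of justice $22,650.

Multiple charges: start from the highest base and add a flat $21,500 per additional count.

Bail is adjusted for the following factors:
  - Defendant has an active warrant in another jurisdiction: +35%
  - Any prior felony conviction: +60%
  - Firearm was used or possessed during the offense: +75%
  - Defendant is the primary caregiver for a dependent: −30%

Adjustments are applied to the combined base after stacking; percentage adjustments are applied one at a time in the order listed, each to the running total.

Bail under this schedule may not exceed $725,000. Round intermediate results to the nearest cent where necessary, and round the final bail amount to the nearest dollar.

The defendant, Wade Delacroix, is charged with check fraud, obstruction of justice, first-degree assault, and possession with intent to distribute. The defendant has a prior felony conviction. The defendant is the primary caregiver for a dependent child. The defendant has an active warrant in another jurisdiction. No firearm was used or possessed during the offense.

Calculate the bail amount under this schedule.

$450,576

Base amounts from the schedule: check fraud $2,900; obstruction of justice $22,650; first-degree assault $233,500; possession with intent to distribute $32,400.
Stacking rule: highest base plus $21,500 per additional charge. Highest is first-degree assault at $233,500; 3 additional charges → +$64,500. Combined base = $298,000.
Defendant has an active warrant in another jurisdiction (+35%): $298,000 × 1.35 = $402,300.
Any prior felony conviction (+60%): $402,300 × 1.6 = $643,680.
Defendant is the primary caregiver for a dependent (−30%): $643,680 × 0.7 = $450,576.
$450,576 is within the $725,000 maximum.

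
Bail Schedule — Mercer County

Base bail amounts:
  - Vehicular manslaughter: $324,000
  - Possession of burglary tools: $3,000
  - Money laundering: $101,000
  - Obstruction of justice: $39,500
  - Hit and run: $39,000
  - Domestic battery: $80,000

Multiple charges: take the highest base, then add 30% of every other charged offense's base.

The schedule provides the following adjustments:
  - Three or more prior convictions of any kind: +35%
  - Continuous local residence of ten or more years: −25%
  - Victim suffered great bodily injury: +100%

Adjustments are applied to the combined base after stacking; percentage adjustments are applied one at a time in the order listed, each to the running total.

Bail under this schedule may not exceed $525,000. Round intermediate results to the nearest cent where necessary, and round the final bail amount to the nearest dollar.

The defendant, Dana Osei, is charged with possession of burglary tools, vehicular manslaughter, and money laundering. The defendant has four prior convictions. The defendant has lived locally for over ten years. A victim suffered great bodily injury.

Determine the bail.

$525,000

Base amounts from the schedule: possession of burglary tools $3,000; vehicular manslaughter $324,000; money laundering $101,000.
Stacking rule: highest base plus 30% of each additional charge. Highest is vehicular manslaughter at $324,000. Additional: $3,000 × 30% = $900; $101,000 × 30% = $30,300. Combined base = $324,000 + $31,200 = $355,200.
Three or more prior convictions of any kind (+35%): $355,200 × 1.35 = $479,520.
Continuous local residence of ten or more years (−25%): $479,520 × 0.75 = $359,640.
Victim suffered great bodily injury (+100%): $359,640 × 2 = $719,280.
Result $719,280 exceeds the maximum of $525,000; bail is capped at $525,000.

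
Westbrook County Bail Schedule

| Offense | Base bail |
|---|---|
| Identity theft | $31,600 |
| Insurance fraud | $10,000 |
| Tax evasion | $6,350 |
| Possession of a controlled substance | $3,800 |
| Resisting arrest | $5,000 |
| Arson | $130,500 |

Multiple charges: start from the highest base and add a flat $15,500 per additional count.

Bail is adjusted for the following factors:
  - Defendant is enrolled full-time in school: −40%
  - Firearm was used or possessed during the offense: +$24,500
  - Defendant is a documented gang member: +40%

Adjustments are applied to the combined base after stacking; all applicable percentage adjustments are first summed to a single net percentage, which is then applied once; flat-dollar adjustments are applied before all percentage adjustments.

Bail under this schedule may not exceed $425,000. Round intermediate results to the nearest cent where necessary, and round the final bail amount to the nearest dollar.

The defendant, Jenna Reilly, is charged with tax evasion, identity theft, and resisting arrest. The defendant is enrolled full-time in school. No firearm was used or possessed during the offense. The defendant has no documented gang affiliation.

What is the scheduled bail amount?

$37,560

Base amounts from the schedule: tax evasion $6,350; identity theft $31,600; resisting arrest $5,000.
Stacking rule: highest base plus $15,500 per additional charge. Highest is identity theft at $31,600; 2 additional charges → +$31,000. Combined base = $62,600.
Defendant is enrolled full-time in school (−40%): $62,600 × 0.6 = $37,560.
$37,560 is within the $425,000 maximum.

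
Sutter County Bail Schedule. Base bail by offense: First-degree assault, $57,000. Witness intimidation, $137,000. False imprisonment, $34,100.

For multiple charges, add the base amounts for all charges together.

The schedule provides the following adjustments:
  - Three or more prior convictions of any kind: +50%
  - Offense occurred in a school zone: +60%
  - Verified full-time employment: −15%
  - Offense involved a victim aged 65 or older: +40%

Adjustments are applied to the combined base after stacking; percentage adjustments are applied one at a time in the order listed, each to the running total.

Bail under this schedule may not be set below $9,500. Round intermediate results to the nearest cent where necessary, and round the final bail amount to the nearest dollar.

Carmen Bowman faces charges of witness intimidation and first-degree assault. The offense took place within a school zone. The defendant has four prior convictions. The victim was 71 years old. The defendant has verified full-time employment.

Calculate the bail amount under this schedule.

$554,064

Base amounts from the schedule: witness intimidation $137,000; first-degree assault $57,000.
Stacking rule: sum of all bases. $137,000 + $57,000 = $194,000.
Three or more prior convictions of any kind (+50%): $194,000 × 1.5 = $291,000.
Offense occurred in a school zone (+60%): $291,000 × 1.6 = $465,600.
Verified full-time employment (−15%): $465,600 × 0.85 = $395,760.
Offense involved a victim aged 65 or older (+40%): $395,760 × 1.4 = $554,064.
$554,064 is at or above the $9,500 minimum.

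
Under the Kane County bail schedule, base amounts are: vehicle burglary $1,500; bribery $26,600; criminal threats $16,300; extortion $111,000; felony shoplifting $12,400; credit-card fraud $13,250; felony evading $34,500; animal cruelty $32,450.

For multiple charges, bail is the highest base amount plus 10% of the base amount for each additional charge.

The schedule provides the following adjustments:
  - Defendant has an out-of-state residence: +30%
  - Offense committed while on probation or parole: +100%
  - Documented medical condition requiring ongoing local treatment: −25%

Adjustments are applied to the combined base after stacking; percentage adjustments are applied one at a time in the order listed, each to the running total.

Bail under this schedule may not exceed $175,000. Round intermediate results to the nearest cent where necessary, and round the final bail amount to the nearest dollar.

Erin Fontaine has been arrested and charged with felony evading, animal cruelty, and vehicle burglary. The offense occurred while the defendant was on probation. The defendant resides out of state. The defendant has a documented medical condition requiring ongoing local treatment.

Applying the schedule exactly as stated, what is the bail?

Base amounts from the schedule: felony evading $34,500; animal cruelty $32,450; vehicle burglary $1,500.
Stacking rule: highest base plus 10% of each additional charge. Highest is felony evading at $34,500. Additional: $32,450 × 10% = $3,245; $1,500 × 10% = $150. Combined base = $34,500 + $3,395 = $37,895.
Defendant has an out-of-state residence (+30%): $37,895 × 1.3 = $49,263.50.
Offense committed while on probation or parole (+100%): $49,263.50 × 2 = $98,527.
Documented medical condition requiring ongoing local treatment (−25%): $98,527 × 0.75 = $73,895.25.
$73,895.25 is within the $175,000 maximum.
Rounded to the nearest dollar: $73,895.

$73,895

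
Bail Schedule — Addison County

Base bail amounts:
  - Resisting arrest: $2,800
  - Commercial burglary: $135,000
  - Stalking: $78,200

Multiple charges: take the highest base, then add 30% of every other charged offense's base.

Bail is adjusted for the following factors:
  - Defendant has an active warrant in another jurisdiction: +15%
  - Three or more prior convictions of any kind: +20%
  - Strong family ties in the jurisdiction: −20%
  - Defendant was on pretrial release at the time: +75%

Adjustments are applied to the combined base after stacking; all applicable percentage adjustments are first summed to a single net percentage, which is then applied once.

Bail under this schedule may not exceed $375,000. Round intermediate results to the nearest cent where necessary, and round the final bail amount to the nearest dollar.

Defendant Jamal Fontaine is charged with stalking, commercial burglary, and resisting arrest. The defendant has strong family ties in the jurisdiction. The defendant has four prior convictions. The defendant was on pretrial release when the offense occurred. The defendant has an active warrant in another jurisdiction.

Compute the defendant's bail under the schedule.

Base amounts from the schedule: stalking $78,200; commercial burglary $135,000; resisting arrest $2,800.
Stacking rule: highest base plus 30% of each additional charge. Highest is commercial burglary at $135,000. Additional: $78,200 × 30% = $23,460; $2,800 × 30% = $840. Combined base = $135,000 + $24,300 = $159,300.
Net percentage adjustment: +15% +20% −20% +75% = +90%. $159,300 × 1.9 = $302,670.
$302,670 is within the $375,000 maximum.

$302,670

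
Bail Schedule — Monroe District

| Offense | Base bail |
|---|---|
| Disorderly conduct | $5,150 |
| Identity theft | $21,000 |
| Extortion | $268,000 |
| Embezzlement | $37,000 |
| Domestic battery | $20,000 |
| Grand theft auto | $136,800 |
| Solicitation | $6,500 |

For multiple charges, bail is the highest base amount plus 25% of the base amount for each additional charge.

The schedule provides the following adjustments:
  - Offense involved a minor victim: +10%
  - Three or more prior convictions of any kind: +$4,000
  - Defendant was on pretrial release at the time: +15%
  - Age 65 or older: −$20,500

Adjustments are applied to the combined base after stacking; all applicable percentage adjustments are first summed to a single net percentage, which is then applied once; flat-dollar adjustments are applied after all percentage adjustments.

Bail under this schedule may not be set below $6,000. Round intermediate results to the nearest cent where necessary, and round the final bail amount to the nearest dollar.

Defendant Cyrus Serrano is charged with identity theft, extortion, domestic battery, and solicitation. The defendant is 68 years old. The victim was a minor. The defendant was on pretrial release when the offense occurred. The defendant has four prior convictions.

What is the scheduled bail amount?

Base amounts from the schedule: identity theft $21,000; extortion $268,000; domestic battery $20,000; solicitation $6,500.
Stacking rule: highest base plus 25% of each additional charge. Highest is extortion at $268,000. Additional: $21,000 × 25% = $5,250; $20,000 × 25% = $5,000; $6,500 × 25% = $1,625. Combined base = $268,000 + $11,875 = $279,875.
Net percentage adjustment: +10% +15% = +25%. $279,875 × 1.25 = $349,843.75.
Three or more prior convictions of any kind (+$4,000 flat): $349,843.75 + $4,000 = $353,843.75.
Age 65 or older (−$20,500 flat): $353,843.75 − $20,500 = $333,343.75.
$333,343.75 is at or above the $6,000 minimum.
Rounded to the nearest dollar: $333,344.

$333,344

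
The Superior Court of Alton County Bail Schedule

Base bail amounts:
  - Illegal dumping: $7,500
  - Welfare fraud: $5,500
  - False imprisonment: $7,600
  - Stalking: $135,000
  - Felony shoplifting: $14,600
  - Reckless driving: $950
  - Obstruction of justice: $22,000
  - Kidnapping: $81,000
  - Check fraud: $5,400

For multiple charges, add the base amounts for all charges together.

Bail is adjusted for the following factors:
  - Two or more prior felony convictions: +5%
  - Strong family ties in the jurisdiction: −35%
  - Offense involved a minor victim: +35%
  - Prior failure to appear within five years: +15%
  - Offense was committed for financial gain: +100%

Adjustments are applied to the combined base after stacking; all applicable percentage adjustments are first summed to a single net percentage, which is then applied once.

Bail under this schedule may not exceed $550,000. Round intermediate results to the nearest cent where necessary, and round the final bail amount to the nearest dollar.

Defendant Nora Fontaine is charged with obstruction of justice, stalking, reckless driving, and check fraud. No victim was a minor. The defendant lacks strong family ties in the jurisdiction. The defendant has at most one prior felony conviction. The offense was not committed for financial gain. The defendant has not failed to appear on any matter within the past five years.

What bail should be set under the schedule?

$163,350

Base amounts from the schedule: obstruction of justice $22,000; stalking $135,000; reckless driving $950; check fraud $5,400.
Stacking rule: sum of all bases. $22,000 + $135,000 + $950 + $5,400 = $163,350.
No adjustment factors apply to this defendant.
$163,350 is within the $550,000 maximum.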